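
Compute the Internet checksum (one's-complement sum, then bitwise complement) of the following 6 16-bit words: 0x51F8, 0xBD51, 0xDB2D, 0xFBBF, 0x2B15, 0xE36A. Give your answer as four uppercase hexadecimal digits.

One's-complement addition (fold any carry out of bit 15 back into bit 0):
  0x51F8 + 0xBD51 = 0x10F49 → wrap carry → 0x0F4A
  0x0F4A + 0xDB2D = 0x0EA77
  0xEA77 + 0xFBBF = 0x1E636 → wrap carry → 0xE637
  0xE637 + 0x2B15 = 0x1114C → wrap carry → 0x114D
  0x114D + 0xE36A = 0x0F4B7
One's-complement sum = 0xF4B7.
Checksum = ~0xF4B7 & 0xFFFF = 0x0B48.

0B48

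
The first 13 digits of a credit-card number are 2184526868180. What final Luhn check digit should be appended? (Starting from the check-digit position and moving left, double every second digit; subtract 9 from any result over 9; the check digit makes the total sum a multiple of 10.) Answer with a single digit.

Partial digits right→left: 0 8 1 8 6 8 6 2 5 4 8 1 2
Double every second digit counting from the check-digit position (so the 1st, 3rd, 5th, ... of the partial from the right).
  doubled (with −9 where >9): 0 2 3 3 1 7 4 → sum 20
  kept as-is: 8 8 8 2 4 1 → sum 31
Total = 20 + 31 = 51.
Check digit = (10 − (51 mod 10)) mod 10 = 9.

9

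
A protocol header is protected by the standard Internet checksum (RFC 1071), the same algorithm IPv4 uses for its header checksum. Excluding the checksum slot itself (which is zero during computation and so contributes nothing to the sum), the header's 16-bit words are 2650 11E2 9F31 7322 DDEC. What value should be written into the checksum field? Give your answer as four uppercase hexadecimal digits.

One's-complement addition (fold any carry out of bit 15 back into bit 0):
  0x2650 + 0x11E2 = 0x03832
  0x3832 + 0x9F31 = 0x0D763
  0xD763 + 0x7322 = 0x14A85 → wrap carry → 0x4A86
  0x4A86 + 0xDDEC = 0x12872 → wrap carry → 0x2873
One's-complement sum = 0x2873.
Checksum = ~0x2873 & 0xFFFF = 0xD78C.

D78C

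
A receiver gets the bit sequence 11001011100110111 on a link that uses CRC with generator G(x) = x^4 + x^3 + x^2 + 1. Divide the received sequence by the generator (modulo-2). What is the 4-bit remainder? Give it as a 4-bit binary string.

0010

Modulo-2 division of 11001011100110111 by 11101:
  pos 0: 11001 XOR 11101 = 00100
  pos 2: 10001 XOR 11101 = 01100
  pos 3: 11001 XOR 11101 = 00100
  pos 5: 10010 XOR 11101 = 01111
  pos 6: 11110 XOR 11101 = 00011
  pos 9: 11110 XOR 11101 = 00011
  pos 12: 11111 XOR 11101 = 00010
Remainder = 0010 (nonzero — an error is detected).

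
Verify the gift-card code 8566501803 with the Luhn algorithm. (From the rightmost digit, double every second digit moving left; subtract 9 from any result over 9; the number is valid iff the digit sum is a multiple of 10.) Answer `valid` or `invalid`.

invalid

From the right, keep odd positions and double even positions (subtract 9 from any doubled value over 9):
  doubled (positions 2,4,...): 0 2 1 3 7 → sum 13
  kept (positions 1,3,...): 3 8 0 6 5 → sum 22
Total = 35.
35 mod 10 = 5, so the number is invalid.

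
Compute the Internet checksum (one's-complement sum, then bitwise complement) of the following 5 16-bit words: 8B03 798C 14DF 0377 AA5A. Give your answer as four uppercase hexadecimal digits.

38BF

One's-complement addition (fold any carry out of bit 15 back into bit 0):
  0x8B03 + 0x798C = 0x1048F → wrap carry → 0x0490
  0x0490 + 0x14DF = 0x0196F
  0x196F + 0x0377 = 0x01CE6
  0x1CE6 + 0xAA5A = 0x0C740
One's-complement sum = 0xC740.
Checksum = ~0xC740 & 0xFFFF = 0x38BF.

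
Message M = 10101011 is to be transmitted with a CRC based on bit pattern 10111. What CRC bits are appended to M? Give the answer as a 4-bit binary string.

1011

Append 4 zeros: 101010110000. Divide by 10111 (XOR where the leading bit is 1):
  pos 0: 10101 XOR 10111 = 00010
  pos 3: 10011 XOR 10111 = 00100
  pos 5: 10000 XOR 10111 = 00111
  pos 7: 11100 XOR 10111 = 01011
Remainder (last 4 bits) = 1011. This is the CRC / FCS.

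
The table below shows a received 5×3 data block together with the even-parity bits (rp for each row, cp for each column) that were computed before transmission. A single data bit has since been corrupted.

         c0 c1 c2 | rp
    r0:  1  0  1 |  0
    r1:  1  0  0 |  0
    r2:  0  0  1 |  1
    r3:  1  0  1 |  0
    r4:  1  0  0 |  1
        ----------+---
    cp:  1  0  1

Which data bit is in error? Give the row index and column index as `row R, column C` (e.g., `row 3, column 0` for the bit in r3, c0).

row 1, column 0

Recompute each row's even parity and compare to rp:
  r0: data parity 0, sent rp 0 → ok
  r1: data parity 1, sent rp 0 → mismatch
  r2: data parity 1, sent rp 1 → ok
  r3: data parity 0, sent rp 0 → ok
  r4: data parity 1, sent rp 1 → ok
Recompute each column's even parity and compare to cp:
  c0: data parity 0, sent cp 1 → mismatch
  c1: data parity 0, sent cp 0 → ok
  c2: data parity 1, sent cp 1 → ok
Exactly one row (r1) and one column (c0) fail → the flipped bit is at their intersection.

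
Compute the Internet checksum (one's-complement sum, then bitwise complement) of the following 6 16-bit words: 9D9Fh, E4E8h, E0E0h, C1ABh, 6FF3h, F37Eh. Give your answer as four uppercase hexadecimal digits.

One's-complement addition (fold any carry out of bit 15 back into bit 0):
  0x9D9F + 0xE4E8 = 0x18287 → wrap carry → 0x8288
  0x8288 + 0xE0E0 = 0x16368 → wrap carry → 0x6369
  0x6369 + 0xC1AB = 0x12514 → wrap carry → 0x2515
  0x2515 + 0x6FF3 = 0x09508
  0x9508 + 0xF37E = 0x18886 → wrap carry → 0x8887
One's-complement sum = 0x8887.
Checksum = ~0x8887 & 0xFFFF = 0x7778.

7778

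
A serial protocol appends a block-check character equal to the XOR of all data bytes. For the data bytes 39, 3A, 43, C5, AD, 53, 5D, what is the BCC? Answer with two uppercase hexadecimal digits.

26

XOR the bytes together:
  start with 0x39
  0x39 ⊕ 0x3A = 0x03
  0x03 ⊕ 0x43 = 0x40
  0x40 ⊕ 0xC5 = 0x85
  0x85 ⊕ 0xAD = 0x28
  0x28 ⊕ 0x53 = 0x7B
  0x7B ⊕ 0x5D = 0x26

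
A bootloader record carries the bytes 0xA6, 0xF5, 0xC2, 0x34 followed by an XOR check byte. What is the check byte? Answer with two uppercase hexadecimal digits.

XOR the bytes together:
  start with 0xA6
  0xA6 ⊕ 0xF5 = 0x53
  0x53 ⊕ 0xC2 = 0x91
  0x91 ⊕ 0x34 = 0xA5

A5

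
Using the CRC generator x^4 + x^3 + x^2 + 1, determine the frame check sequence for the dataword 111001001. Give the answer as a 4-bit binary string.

1110

Append 4 zeros: 1110010010000. Divide by 11101 (XOR where the leading bit is 1):
  pos 0: 11100 XOR 11101 = 00001
  pos 4: 11001 XOR 11101 = 00100
  pos 6: 10000 XOR 11101 = 01101
  pos 7: 11010 XOR 11101 = 00111
Remainder (last 4 bits) = 1110. This is the CRC / FCS.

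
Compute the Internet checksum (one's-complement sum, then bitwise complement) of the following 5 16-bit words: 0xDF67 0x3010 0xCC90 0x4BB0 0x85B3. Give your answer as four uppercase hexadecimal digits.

One's-complement addition (fold any carry out of bit 15 back into bit 0):
  0xDF67 + 0x3010 = 0x10F77 → wrap carry → 0x0F78
  0x0F78 + 0xCC90 = 0x0DC08
  0xDC08 + 0x4BB0 = 0x127B8 → wrap carry → 0x27B9
  0x27B9 + 0x85B3 = 0x0AD6C
One's-complement sum = 0xAD6C.
Checksum = ~0xAD6C & 0xFFFF = 0x5293.

5293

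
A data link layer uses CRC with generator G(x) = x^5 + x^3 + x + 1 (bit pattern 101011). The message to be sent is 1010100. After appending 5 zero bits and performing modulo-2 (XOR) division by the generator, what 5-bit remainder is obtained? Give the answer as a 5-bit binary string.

10110

Append 5 zeros: 101010000000. Divide by 101011 (XOR where the leading bit is 1):
  pos 0: 101010 XOR 101011 = 000001
  pos 5: 100000 XOR 101011 = 001011
Remainder (last 5 bits) = 10110. This is the CRC / FCS.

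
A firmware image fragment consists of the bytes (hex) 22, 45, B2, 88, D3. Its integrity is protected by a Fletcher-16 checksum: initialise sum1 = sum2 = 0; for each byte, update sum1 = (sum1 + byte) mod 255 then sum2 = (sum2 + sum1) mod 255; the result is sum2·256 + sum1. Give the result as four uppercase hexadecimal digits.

BC76

Running sums (mod 255):
  after byte 0 (22): sum1=34, sum2=34
  after byte 1 (45): sum1=103, sum2=137
  after byte 2 (B2): sum1=26, sum2=163
  after byte 3 (88): sum1=162, sum2=70
  after byte 4 (D3): sum1=118, sum2=188
Checksum = sum2·256 + sum1 = 188·256 + 118 = 48246 = 0xBC76.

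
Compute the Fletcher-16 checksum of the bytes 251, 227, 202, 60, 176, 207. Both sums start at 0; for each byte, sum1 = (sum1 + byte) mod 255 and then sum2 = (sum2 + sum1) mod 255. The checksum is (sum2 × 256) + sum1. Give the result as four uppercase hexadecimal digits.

Running sums (mod 255):
  after byte 0 (251): sum1=251, sum2=251
  after byte 1 (227): sum1=223, sum2=219
  after byte 2 (202): sum1=170, sum2=134
  after byte 3 (60): sum1=230, sum2=109
  after byte 4 (176): sum1=151, sum2=5
  after byte 5 (207): sum1=103, sum2=108
Checksum = sum2·256 + sum1 = 108·256 + 103 = 27751 = 0x6C67.

6C67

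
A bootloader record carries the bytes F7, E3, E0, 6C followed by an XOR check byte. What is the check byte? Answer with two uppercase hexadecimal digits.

XOR the bytes together:
  start with 0xF7
  0xF7 ⊕ 0xE3 = 0x14
  0x14 ⊕ 0xE0 = 0xF4
  0xF4 ⊕ 0x6C = 0x98

98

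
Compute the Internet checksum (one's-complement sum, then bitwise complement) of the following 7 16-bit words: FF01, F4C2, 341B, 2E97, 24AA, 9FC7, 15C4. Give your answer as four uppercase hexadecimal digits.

CF52

One's-complement addition (fold any carry out of bit 15 back into bit 0):
  0xFF01 + 0xF4C2 = 0x1F3C3 → wrap carry → 0xF3C4
  0xF3C4 + 0x341B = 0x127DF → wrap carry → 0x27E0
  0x27E0 + 0x2E97 = 0x05677
  0x5677 + 0x24AA = 0x07B21
  0x7B21 + 0x9FC7 = 0x11AE8 → wrap carry → 0x1AE9
  0x1AE9 + 0x15C4 = 0x030AD
One's-complement sum = 0x30AD.
Checksum = ~0x30AD & 0xFFFF = 0xCF52.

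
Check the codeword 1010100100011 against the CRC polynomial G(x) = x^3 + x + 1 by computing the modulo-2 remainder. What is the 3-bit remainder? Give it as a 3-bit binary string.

010

Modulo-2 division of 1010100100011 by 1011:
  pos 0: 1010 XOR 1011 = 0001
  pos 3: 1100 XOR 1011 = 0111
  pos 4: 1111 XOR 1011 = 0100
  pos 5: 1000 XOR 1011 = 0011
  pos 7: 1100 XOR 1011 = 0111
  pos 8: 1111 XOR 1011 = 0100
  pos 9: 1001 XOR 1011 = 0010
Remainder = 010 (nonzero — an error is detected).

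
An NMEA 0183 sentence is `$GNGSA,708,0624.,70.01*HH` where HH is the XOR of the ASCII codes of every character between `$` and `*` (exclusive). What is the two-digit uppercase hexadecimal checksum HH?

XOR the ASCII codes of the payload characters:
  'G' = 0x47 → acc = 0x47
  'N' = 0x4E → acc = 0x09
  'G' = 0x47 → acc = 0x4E
  'S' = 0x53 → acc = 0x1D
  'A' = 0x41 → acc = 0x5C
  ',' = 0x2C → acc = 0x70
  '7' = 0x37 → acc = 0x47
  '0' = 0x30 → acc = 0x77
  '8' = 0x38 → acc = 0x4F
  ',' = 0x2C → acc = 0x63
  '0' = 0x30 → acc = 0x53
  '6' = 0x36 → acc = 0x65
  '2' = 0x32 → acc = 0x57
  '4' = 0x34 → acc = 0x63
  '.' = 0x2E → acc = 0x4D
  ',' = 0x2C → acc = 0x61
  '7' = 0x37 → acc = 0x56
  '0' = 0x30 → acc = 0x66
  '.' = 0x2E → acc = 0x48
  '0' = 0x30 → acc = 0x78
  '1' = 0x31 → acc = 0x49
Checksum = 0x49.

49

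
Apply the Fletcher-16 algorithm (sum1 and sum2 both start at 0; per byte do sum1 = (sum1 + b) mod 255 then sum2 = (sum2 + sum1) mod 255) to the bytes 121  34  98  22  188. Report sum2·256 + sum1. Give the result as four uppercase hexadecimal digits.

Running sums (mod 255):
  after byte 0 (121): sum1=121, sum2=121
  after byte 1 (34): sum1=155, sum2=21
  after byte 2 (98): sum1=253, sum2=19
  after byte 3 (22): sum1=20, sum2=39
  after byte 4 (188): sum1=208, sum2=247
Checksum = sum2·256 + sum1 = 247·256 + 208 = 63440 = 0xF7D0.

F7D0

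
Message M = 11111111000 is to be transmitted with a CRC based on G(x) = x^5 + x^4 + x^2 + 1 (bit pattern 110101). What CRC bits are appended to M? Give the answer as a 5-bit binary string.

Append 5 zeros: 1111111100000000. Divide by 110101 (XOR where the leading bit is 1):
  pos 0: 111111 XOR 110101 = 001010
  pos 2: 101011 XOR 110101 = 011110
  pos 3: 111100 XOR 110101 = 001001
  pos 5: 100100 XOR 110101 = 010001
  pos 6: 100010 XOR 110101 = 010111
  pos 7: 101110 XOR 110101 = 011011
  pos 8: 110110 XOR 110101 = 000011
Remainder (last 5 bits) = 01100. This is the CRC / FCS.

01100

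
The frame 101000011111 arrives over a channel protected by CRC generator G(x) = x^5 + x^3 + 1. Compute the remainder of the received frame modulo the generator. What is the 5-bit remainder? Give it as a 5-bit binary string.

Modulo-2 division of 101000011111 by 101001:
  pos 0: 101000 XOR 101001 = 000001
  pos 5: 101111 XOR 101001 = 000110
Remainder = 01101 (nonzero — an error is detected).

01101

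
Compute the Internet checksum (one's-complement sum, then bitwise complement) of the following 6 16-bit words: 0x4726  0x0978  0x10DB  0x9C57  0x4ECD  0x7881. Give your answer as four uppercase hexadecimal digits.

One's-complement addition (fold any carry out of bit 15 back into bit 0):
  0x4726 + 0x0978 = 0x0509E
  0x509E + 0x10DB = 0x06179
  0x6179 + 0x9C57 = 0x0FDD0
  0xFDD0 + 0x4ECD = 0x14C9D → wrap carry → 0x4C9E
  0x4C9E + 0x7881 = 0x0C51F
One's-complement sum = 0xC51F.
Checksum = ~0xC51F & 0xFFFF = 0x3AE0.

3AE0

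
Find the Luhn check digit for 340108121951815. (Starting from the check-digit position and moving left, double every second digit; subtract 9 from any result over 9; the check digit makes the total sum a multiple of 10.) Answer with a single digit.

Partial digits right→left: 5 1 8 1 5 9 1 2 1 8 0 1 0 4 3
Double every second digit counting from the check-digit position (so the 1st, 3rd, 5th, ... of the partial from the right).
  doubled (with −9 where >9): 1 7 1 2 2 0 0 6 → sum 19
  kept as-is: 1 1 9 2 8 1 4 → sum 26
Total = 19 + 26 = 45.
Check digit = (10 − (45 mod 10)) mod 10 = 5.

5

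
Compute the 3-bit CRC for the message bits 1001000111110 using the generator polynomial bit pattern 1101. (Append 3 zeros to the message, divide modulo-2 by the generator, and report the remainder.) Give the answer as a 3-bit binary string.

Append 3 zeros: 1001000111110000. Divide by 1101 (XOR where the leading bit is 1):
  pos 0: 1001 XOR 1101 = 0100
  pos 1: 1000 XOR 1101 = 0101
  pos 2: 1010 XOR 1101 = 0111
  pos 3: 1110 XOR 1101 = 0011
  pos 5: 1111 XOR 1101 = 0010
  pos 7: 1011 XOR 1101 = 0110
  pos 8: 1101 XOR 1101 = 0000
Remainder (last 3 bits) = 000. This is the CRC / FCS.

000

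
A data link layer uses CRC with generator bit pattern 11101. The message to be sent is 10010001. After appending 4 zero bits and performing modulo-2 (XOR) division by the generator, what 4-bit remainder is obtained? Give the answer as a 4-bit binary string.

Append 4 zeros: 100100010000. Divide by 11101 (XOR where the leading bit is 1):
  pos 0: 10010 XOR 11101 = 01111
  pos 1: 11110 XOR 11101 = 00011
  pos 4: 11010 XOR 11101 = 00111
  pos 6: 11100 XOR 11101 = 00001
Remainder (last 4 bits) = 0010. This is the CRC / FCS.

0010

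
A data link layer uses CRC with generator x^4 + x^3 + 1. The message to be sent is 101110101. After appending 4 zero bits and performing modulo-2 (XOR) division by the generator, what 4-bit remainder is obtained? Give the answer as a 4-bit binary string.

Append 4 zeros: 1011101010000. Divide by 11001 (XOR where the leading bit is 1):
  pos 0: 10111 XOR 11001 = 01110
  pos 1: 11100 XOR 11001 = 00101
  pos 3: 10110 XOR 11001 = 01111
  pos 4: 11111 XOR 11001 = 00110
  pos 6: 11000 XOR 11001 = 00001
Remainder (last 4 bits) = 0100. This is the CRC / FCS.

0100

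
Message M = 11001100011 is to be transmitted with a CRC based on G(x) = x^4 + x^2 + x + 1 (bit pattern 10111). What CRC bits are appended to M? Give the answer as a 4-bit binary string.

Append 4 zeros: 110011000110000. Divide by 10111 (XOR where the leading bit is 1):
  pos 0: 11001 XOR 10111 = 01110
  pos 1: 11101 XOR 10111 = 01010
  pos 2: 10100 XOR 10111 = 00011
  pos 5: 11001 XOR 10111 = 01110
  pos 6: 11101 XOR 10111 = 01010
  pos 7: 10100 XOR 10111 = 00011
  pos 10: 11000 XOR 10111 = 01111
Remainder (last 4 bits) = 1111. This is the CRC / FCS.

1111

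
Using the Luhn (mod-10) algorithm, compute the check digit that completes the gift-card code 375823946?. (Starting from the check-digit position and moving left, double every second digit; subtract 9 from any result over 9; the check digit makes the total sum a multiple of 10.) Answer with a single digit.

5

Partial digits right→left: 6 4 9 3 2 8 5 7 3
Double every second digit counting from the check-digit position (so the 1st, 3rd, 5th, ... of the partial from the right).
  doubled (with −9 where >9): 3 9 4 1 6 → sum 23
  kept as-is: 4 3 8 7 → sum 22
Total = 23 + 22 = 45.
Check digit = (10 − (45 mod 10)) mod 10 = 5.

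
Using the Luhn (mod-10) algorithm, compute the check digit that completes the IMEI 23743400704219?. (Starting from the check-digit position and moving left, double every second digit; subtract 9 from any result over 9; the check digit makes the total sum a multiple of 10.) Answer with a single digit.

Partial digits right→left: 9 1 2 4 0 7 0 0 4 3 4 7 3 2
Double every second digit counting from the check-digit position (so the 1st, 3rd, 5th, ... of the partial from the right).
  doubled (with −9 where >9): 9 4 0 0 8 8 6 → sum 35
  kept as-is: 1 4 7 0 3 7 2 → sum 24
Total = 35 + 24 = 59.
Check digit = (10 − (59 mod 10)) mod 10 = 1.

1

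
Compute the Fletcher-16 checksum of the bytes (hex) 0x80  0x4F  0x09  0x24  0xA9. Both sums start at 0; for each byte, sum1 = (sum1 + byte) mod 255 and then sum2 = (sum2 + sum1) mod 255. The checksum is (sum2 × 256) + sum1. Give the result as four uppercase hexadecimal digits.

Running sums (mod 255):
  after byte 0 (0x80): sum1=128, sum2=128
  after byte 1 (0x4F): sum1=207, sum2=80
  after byte 2 (0x09): sum1=216, sum2=41
  after byte 3 (0x24): sum1=252, sum2=38
  after byte 4 (0xA9): sum1=166, sum2=204
Checksum = sum2·256 + sum1 = 204·256 + 166 = 52390 = 0xCCA6.

CCA6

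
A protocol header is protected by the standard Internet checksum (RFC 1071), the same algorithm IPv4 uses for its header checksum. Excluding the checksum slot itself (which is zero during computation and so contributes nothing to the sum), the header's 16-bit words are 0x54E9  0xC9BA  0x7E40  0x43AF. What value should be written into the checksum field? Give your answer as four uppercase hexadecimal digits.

1F6C

One's-complement addition (fold any carry out of bit 15 back into bit 0):
  0x54E9 + 0xC9BA = 0x11EA3 → wrap carry → 0x1EA4
  0x1EA4 + 0x7E40 = 0x09CE4
  0x9CE4 + 0x43AF = 0x0E093
One's-complement sum = 0xE093.
Checksum = ~0xE093 & 0xFFFF = 0x1F6C.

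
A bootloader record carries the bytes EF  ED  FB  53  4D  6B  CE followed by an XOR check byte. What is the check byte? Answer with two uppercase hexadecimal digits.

XOR the bytes together:
  start with 0xEF
  0xEF ⊕ 0xED = 0x02
  0x02 ⊕ 0xFB = 0xF9
  0xF9 ⊕ 0x53 = 0xAA
  0xAA ⊕ 0x4D = 0xE7
  0xE7 ⊕ 0x6B = 0x8C
  0x8C ⊕ 0xCE = 0x42

42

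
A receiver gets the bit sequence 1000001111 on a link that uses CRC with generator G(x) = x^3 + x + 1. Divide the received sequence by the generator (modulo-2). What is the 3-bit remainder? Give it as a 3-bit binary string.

Modulo-2 division of 1000001111 by 1011:
  pos 0: 1000 XOR 1011 = 0011
  pos 2: 1100 XOR 1011 = 0111
  pos 3: 1111 XOR 1011 = 0100
  pos 4: 1001 XOR 1011 = 0010
  pos 6: 1011 XOR 1011 = 0000
Remainder = 000 (zero — the frame passes the CRC check).

000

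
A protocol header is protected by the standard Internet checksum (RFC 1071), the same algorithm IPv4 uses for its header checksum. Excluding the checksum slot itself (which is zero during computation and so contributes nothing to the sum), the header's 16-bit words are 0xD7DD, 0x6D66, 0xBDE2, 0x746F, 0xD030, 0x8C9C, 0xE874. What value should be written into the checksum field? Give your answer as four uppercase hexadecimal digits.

4327

One's-complement addition (fold any carry out of bit 15 back into bit 0):
  0xD7DD + 0x6D66 = 0x14543 → wrap carry → 0x4544
  0x4544 + 0xBDE2 = 0x10326 → wrap carry → 0x0327
  0x0327 + 0x746F = 0x07796
  0x7796 + 0xD030 = 0x147C6 → wrap carry → 0x47C7
  0x47C7 + 0x8C9C = 0x0D463
  0xD463 + 0xE874 = 0x1BCD7 → wrap carry → 0xBCD8
One's-complement sum = 0xBCD8.
Checksum = ~0xBCD8 & 0xFFFF = 0x4327.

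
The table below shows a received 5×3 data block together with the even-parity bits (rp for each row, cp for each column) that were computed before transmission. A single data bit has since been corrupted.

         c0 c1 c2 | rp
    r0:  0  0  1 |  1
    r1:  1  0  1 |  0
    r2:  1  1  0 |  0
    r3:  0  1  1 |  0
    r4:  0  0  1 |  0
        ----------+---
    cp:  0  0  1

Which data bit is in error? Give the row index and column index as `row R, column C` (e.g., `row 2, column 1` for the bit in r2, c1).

Recompute each row's even parity and compare to rp:
  r0: data parity 1, sent rp 1 → ok
  r1: data parity 0, sent rp 0 → ok
  r2: data parity 0, sent rp 0 → ok
  r3: data parity 0, sent rp 0 → ok
  r4: data parity 1, sent rp 0 → mismatch
Recompute each column's even parity and compare to cp:
  c0: data parity 0, sent cp 0 → ok
  c1: data parity 0, sent cp 0 → ok
  c2: data parity 0, sent cp 1 → mismatch
Exactly one row (r4) and one column (c2) fail → the flipped bit is at their intersection.

row 4, column 2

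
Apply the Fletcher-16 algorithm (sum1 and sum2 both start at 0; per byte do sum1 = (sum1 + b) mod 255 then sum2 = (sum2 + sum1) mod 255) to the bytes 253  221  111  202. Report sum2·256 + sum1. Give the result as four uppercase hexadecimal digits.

3B16

Running sums (mod 255):
  after byte 0 (253): sum1=253, sum2=253
  after byte 1 (221): sum1=219, sum2=217
  after byte 2 (111): sum1=75, sum2=37
  after byte 3 (202): sum1=22, sum2=59
Checksum = sum2·256 + sum1 = 59·256 + 22 = 15126 = 0x3B16.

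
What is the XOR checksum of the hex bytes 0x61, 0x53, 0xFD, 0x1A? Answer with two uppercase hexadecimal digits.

XOR the bytes together:
  start with 0x61
  0x61 ⊕ 0x53 = 0x32
  0x32 ⊕ 0xFD = 0xCF
  0xCF ⊕ 0x1A = 0xD5

D5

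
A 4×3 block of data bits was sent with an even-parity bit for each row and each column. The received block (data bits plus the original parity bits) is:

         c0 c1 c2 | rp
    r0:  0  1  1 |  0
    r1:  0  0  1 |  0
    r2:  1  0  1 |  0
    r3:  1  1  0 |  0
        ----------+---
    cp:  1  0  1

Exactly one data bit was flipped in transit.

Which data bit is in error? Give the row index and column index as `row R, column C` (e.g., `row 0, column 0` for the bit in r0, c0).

row 1, column 0

Recompute each row's even parity and compare to rp:
  r0: data parity 0, sent rp 0 → ok
  r1: data parity 1, sent rp 0 → mismatch
  r2: data parity 0, sent rp 0 → ok
  r3: data parity 0, sent rp 0 → ok
Recompute each column's even parity and compare to cp:
  c0: data parity 0, sent cp 1 → mismatch
  c1: data parity 0, sent cp 0 → ok
  c2: data parity 1, sent cp 1 → ok
Exactly one row (r1) and one column (c0) fail → the flipped bit is at their intersection.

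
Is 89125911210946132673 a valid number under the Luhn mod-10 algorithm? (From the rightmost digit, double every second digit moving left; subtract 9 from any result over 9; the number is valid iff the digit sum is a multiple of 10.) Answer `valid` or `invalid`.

invalid

From the right, keep odd positions and double even positions (subtract 9 from any doubled value over 9):
  doubled (positions 2,4,...): 5 4 2 8 0 4 2 1 2 7 → sum 35
  kept (positions 1,3,...): 3 6 3 6 9 1 1 9 2 9 → sum 49
Total = 84.
84 mod 10 = 4, so the number is invalid.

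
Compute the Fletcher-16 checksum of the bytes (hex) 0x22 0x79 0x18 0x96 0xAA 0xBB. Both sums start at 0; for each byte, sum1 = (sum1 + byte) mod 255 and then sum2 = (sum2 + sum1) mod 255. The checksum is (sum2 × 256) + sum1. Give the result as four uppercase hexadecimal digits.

61B0

Running sums (mod 255):
  after byte 0 (0x22): sum1=34, sum2=34
  after byte 1 (0x79): sum1=155, sum2=189
  after byte 2 (0x18): sum1=179, sum2=113
  after byte 3 (0x96): sum1=74, sum2=187
  after byte 4 (0xAA): sum1=244, sum2=176
  after byte 5 (0xBB): sum1=176, sum2=97
Checksum = sum2·256 + sum1 = 97·256 + 176 = 25008 = 0x61B0.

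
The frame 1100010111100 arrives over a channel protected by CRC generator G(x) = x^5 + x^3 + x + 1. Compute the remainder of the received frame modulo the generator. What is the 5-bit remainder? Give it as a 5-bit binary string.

Modulo-2 division of 1100010111100 by 101011:
  pos 0: 110001 XOR 101011 = 011010
  pos 1: 110100 XOR 101011 = 011111
  pos 2: 111111 XOR 101011 = 010100
  pos 3: 101001 XOR 101011 = 000010
  pos 7: 101100 XOR 101011 = 000111
Remainder = 00111 (nonzero — an error is detected).

00111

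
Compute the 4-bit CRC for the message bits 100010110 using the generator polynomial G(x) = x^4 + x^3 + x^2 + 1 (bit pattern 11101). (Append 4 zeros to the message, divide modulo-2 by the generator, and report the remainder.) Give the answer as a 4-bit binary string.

1100

Append 4 zeros: 1000101100000. Divide by 11101 (XOR where the leading bit is 1):
  pos 0: 10001 XOR 11101 = 01100
  pos 1: 11000 XOR 11101 = 00101
  pos 3: 10111 XOR 11101 = 01010
  pos 4: 10100 XOR 11101 = 01001
  pos 5: 10010 XOR 11101 = 01111
  pos 6: 11110 XOR 11101 = 00011
Remainder (last 4 bits) = 1100. This is the CRC / FCS.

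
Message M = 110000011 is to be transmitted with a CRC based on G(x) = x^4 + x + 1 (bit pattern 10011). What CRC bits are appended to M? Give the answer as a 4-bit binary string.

0100

Append 4 zeros: 1100000110000. Divide by 10011 (XOR where the leading bit is 1):
  pos 0: 11000 XOR 10011 = 01011
  pos 1: 10110 XOR 10011 = 00101
  pos 3: 10101 XOR 10011 = 00110
  pos 5: 11010 XOR 10011 = 01001
  pos 6: 10010 XOR 10011 = 00001
Remainder (last 4 bits) = 0100. This is the CRC / FCS.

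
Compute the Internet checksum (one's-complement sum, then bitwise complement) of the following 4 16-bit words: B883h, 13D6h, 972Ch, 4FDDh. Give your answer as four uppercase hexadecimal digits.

4C9C

One's-complement addition (fold any carry out of bit 15 back into bit 0):
  0xB883 + 0x13D6 = 0x0CC59
  0xCC59 + 0x972C = 0x16385 → wrap carry → 0x6386
  0x6386 + 0x4FDD = 0x0B363
One's-complement sum = 0xB363.
Checksum = ~0xB363 & 0xFFFF = 0x4C9C.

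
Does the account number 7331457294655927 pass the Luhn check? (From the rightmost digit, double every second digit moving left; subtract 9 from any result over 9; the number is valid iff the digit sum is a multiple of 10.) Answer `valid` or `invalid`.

invalid

From the right, keep odd positions and double even positions (subtract 9 from any doubled value over 9):
  doubled (positions 2,4,...): 4 1 3 9 5 8 6 5 → sum 41
  kept (positions 1,3,...): 7 9 5 4 2 5 1 3 → sum 36
Total = 77.
77 mod 10 = 7, so the number is invalid.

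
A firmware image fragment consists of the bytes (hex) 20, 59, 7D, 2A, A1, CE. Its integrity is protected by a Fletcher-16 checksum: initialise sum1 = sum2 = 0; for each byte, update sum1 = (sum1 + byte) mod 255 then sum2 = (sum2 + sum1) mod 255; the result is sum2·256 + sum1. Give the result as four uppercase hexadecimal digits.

Running sums (mod 255):
  after byte 0 (20): sum1=32, sum2=32
  after byte 1 (59): sum1=121, sum2=153
  after byte 2 (7D): sum1=246, sum2=144
  after byte 3 (2A): sum1=33, sum2=177
  after byte 4 (A1): sum1=194, sum2=116
  after byte 5 (CE): sum1=145, sum2=6
Checksum = sum2·256 + sum1 = 6·256 + 145 = 1681 = 0x0691.

0691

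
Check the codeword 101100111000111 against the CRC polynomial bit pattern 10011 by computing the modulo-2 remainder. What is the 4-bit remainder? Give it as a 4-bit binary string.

Modulo-2 division of 101100111000111 by 10011:
  pos 0: 10110 XOR 10011 = 00101
  pos 2: 10101 XOR 10011 = 00110
  pos 4: 11011 XOR 10011 = 01000
  pos 5: 10000 XOR 10011 = 00011
  pos 8: 11001 XOR 10011 = 01010
  pos 9: 10101 XOR 10011 = 00110
Remainder = 1101 (nonzero — an error is detected).

1101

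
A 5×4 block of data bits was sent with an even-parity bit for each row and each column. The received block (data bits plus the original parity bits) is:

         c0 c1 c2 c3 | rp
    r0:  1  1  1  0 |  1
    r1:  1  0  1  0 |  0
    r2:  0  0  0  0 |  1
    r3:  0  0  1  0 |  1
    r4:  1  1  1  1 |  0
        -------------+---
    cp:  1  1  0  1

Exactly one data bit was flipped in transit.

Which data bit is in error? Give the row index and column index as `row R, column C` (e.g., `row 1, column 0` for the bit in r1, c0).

row 2, column 1

Recompute each row's even parity and compare to rp:
  r0: data parity 1, sent rp 1 → ok
  r1: data parity 0, sent rp 0 → ok
  r2: data parity 0, sent rp 1 → mismatch
  r3: data parity 1, sent rp 1 → ok
  r4: data parity 0, sent rp 0 → ok
Recompute each column's even parity and compare to cp:
  c0: data parity 1, sent cp 1 → ok
  c1: data parity 0, sent cp 1 → mismatch
  c2: data parity 0, sent cp 0 → ok
  c3: data parity 1, sent cp 1 → ok
Exactly one row (r2) and one column (c1) fail → the flipped bit is at their intersection.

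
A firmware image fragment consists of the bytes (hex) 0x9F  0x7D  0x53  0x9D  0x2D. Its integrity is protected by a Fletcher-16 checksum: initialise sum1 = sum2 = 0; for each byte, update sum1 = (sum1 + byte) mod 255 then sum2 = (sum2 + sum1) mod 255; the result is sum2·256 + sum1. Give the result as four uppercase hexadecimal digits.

Running sums (mod 255):
  after byte 0 (0x9F): sum1=159, sum2=159
  after byte 1 (0x7D): sum1=29, sum2=188
  after byte 2 (0x53): sum1=112, sum2=45
  after byte 3 (0x9D): sum1=14, sum2=59
  after byte 4 (0x2D): sum1=59, sum2=118
Checksum = sum2·256 + sum1 = 118·256 + 59 = 30267 = 0x763B.

763B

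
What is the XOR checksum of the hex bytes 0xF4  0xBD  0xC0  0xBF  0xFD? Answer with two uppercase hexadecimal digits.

CB

XOR the bytes together:
  start with 0xF4
  0xF4 ⊕ 0xBD = 0x49
  0x49 ⊕ 0xC0 = 0x89
  0x89 ⊕ 0xBF = 0x36
  0x36 ⊕ 0xFD = 0xCB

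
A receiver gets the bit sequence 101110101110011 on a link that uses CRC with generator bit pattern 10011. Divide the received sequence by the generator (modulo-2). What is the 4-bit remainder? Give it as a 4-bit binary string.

0000

Modulo-2 division of 101110101110011 by 10011:
  pos 0: 10111 XOR 10011 = 00100
  pos 2: 10001 XOR 10011 = 00010
  pos 5: 10011 XOR 10011 = 00000
  pos 10: 10011 XOR 10011 = 00000
Remainder = 0000 (zero — the frame passes the CRC check).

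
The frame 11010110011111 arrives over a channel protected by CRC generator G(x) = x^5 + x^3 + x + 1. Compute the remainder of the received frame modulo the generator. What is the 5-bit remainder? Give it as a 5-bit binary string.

Modulo-2 division of 11010110011111 by 101011:
  pos 0: 110101 XOR 101011 = 011110
  pos 1: 111101 XOR 101011 = 010110
  pos 2: 101100 XOR 101011 = 000111
  pos 5: 111011 XOR 101011 = 010000
  pos 6: 100001 XOR 101011 = 001010
  pos 8: 101011 XOR 101011 = 000000
Remainder = 00000 (zero — the frame passes the CRC check).

00000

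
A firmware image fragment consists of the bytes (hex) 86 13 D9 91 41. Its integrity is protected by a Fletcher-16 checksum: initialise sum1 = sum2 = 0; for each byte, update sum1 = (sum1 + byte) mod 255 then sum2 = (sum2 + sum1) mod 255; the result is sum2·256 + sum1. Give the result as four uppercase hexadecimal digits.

DE46

Running sums (mod 255):
  after byte 0 (86): sum1=134, sum2=134
  after byte 1 (13): sum1=153, sum2=32
  after byte 2 (D9): sum1=115, sum2=147
  after byte 3 (91): sum1=5, sum2=152
  after byte 4 (41): sum1=70, sum2=222
Checksum = sum2·256 + sum1 = 222·256 + 70 = 56902 = 0xDE46.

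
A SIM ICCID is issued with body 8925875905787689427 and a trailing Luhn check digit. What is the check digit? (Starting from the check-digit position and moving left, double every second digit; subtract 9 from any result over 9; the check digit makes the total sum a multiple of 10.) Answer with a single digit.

Partial digits right→left: 7 2 4 9 8 6 7 8 7 5 0 9 5 7 8 5 2 9 8
Double every second digit counting from the check-digit position (so the 1st, 3rd, 5th, ... of the partial from the right).
  doubled (with −9 where >9): 5 8 7 5 5 0 1 7 4 7 → sum 49
  kept as-is: 2 9 6 8 5 9 7 5 9 → sum 60
Total = 49 + 60 = 109.
Check digit = (10 − (109 mod 10)) mod 10 = 1.

1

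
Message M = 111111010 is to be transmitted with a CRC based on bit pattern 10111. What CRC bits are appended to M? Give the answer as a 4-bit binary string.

Append 4 zeros: 1111110100000. Divide by 10111 (XOR where the leading bit is 1):
  pos 0: 11111 XOR 10111 = 01000
  pos 1: 10001 XOR 10111 = 00110
  pos 3: 11001 XOR 10111 = 01110
  pos 4: 11100 XOR 10111 = 01011
  pos 5: 10110 XOR 10111 = 00001
Remainder (last 4 bits) = 1000. This is the CRC / FCS.

1000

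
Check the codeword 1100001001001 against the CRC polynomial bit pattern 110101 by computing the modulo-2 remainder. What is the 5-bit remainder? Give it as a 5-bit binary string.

00100

Modulo-2 division of 1100001001001 by 110101:
  pos 0: 110000 XOR 110101 = 000101
  pos 3: 101100 XOR 110101 = 011001
  pos 4: 110011 XOR 110101 = 000110
  pos 7: 110001 XOR 110101 = 000100
Remainder = 00100 (nonzero — an error is detected).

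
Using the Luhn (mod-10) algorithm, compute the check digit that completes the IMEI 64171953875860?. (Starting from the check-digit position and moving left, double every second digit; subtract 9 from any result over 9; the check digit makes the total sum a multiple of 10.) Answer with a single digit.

Partial digits right→left: 0 6 8 5 7 8 3 5 9 1 7 1 4 6
Double every second digit counting from the check-digit position (so the 1st, 3rd, 5th, ... of the partial from the right).
  doubled (with −9 where >9): 0 7 5 6 9 5 8 → sum 40
  kept as-is: 6 5 8 5 1 1 6 → sum 32
Total = 40 + 32 = 72.
Check digit = (10 − (72 mod 10)) mod 10 = 8.

8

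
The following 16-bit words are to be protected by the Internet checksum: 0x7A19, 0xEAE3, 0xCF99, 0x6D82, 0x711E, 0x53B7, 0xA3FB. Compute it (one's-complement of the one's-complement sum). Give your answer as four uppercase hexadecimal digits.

F514

One's-complement addition (fold any carry out of bit 15 back into bit 0):
  0x7A19 + 0xEAE3 = 0x164FC → wrap carry → 0x64FD
  0x64FD + 0xCF99 = 0x13496 → wrap carry → 0x3497
  0x3497 + 0x6D82 = 0x0A219
  0xA219 + 0x711E = 0x11337 → wrap carry → 0x1338
  0x1338 + 0x53B7 = 0x066EF
  0x66EF + 0xA3FB = 0x10AEA → wrap carry → 0x0AEB
One's-complement sum = 0x0AEB.
Checksum = ~0x0AEB & 0xFFFF = 0xF514.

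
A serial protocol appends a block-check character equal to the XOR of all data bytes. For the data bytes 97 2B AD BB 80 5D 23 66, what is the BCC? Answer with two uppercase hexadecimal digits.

32

XOR the bytes together:
  start with 0x97
  0x97 ⊕ 0x2B = 0xBC
  0xBC ⊕ 0xAD = 0x11
  0x11 ⊕ 0xBB = 0xAA
  0xAA ⊕ 0x80 = 0x2A
  0x2A ⊕ 0x5D = 0x77
  0x77 ⊕ 0x23 = 0x54
  0x54 ⊕ 0x66 = 0x32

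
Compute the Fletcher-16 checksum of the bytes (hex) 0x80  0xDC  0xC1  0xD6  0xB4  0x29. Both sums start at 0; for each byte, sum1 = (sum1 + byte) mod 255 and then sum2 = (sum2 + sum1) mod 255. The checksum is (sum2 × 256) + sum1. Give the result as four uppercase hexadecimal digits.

71D3

Running sums (mod 255):
  after byte 0 (0x80): sum1=128, sum2=128
  after byte 1 (0xDC): sum1=93, sum2=221
  after byte 2 (0xC1): sum1=31, sum2=252
  after byte 3 (0xD6): sum1=245, sum2=242
  after byte 4 (0xB4): sum1=170, sum2=157
  after byte 5 (0x29): sum1=211, sum2=113
Checksum = sum2·256 + sum1 = 113·256 + 211 = 29139 = 0x71D3.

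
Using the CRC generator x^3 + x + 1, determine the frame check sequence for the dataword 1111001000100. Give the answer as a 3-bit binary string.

010

Append 3 zeros: 1111001000100000. Divide by 1011 (XOR where the leading bit is 1):
  pos 0: 1111 XOR 1011 = 0100
  pos 1: 1000 XOR 1011 = 0011
  pos 3: 1101 XOR 1011 = 0110
  pos 4: 1100 XOR 1011 = 0111
  pos 5: 1110 XOR 1011 = 0101
  pos 6: 1010 XOR 1011 = 0001
  pos 9: 1100 XOR 1011 = 0111
  pos 10: 1110 XOR 1011 = 0101
  pos 11: 1010 XOR 1011 = 0001
Remainder (last 3 bits) = 010. This is the CRC / FCS.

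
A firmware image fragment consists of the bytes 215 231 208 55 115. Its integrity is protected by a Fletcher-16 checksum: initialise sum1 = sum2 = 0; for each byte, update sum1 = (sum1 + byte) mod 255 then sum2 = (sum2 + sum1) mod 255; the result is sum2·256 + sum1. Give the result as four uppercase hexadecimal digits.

2B3B

Running sums (mod 255):
  after byte 0 (215): sum1=215, sum2=215
  after byte 1 (231): sum1=191, sum2=151
  after byte 2 (208): sum1=144, sum2=40
  after byte 3 (55): sum1=199, sum2=239
  after byte 4 (115): sum1=59, sum2=43
Checksum = sum2·256 + sum1 = 43·256 + 59 = 11067 = 0x2B3B.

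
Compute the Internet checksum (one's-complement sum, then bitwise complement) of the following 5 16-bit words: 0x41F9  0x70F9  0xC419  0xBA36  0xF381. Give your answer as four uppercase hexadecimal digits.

DB3A

One's-complement addition (fold any carry out of bit 15 back into bit 0):
  0x41F9 + 0x70F9 = 0x0B2F2
  0xB2F2 + 0xC419 = 0x1770B → wrap carry → 0x770C
  0x770C + 0xBA36 = 0x13142 → wrap carry → 0x3143
  0x3143 + 0xF381 = 0x124C4 → wrap carry → 0x24C5
One's-complement sum = 0x24C5.
Checksum = ~0x24C5 & 0xFFFF = 0xDB3A.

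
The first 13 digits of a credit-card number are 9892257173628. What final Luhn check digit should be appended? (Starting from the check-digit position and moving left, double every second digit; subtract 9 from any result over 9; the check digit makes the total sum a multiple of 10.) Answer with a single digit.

Partial digits right→left: 8 2 6 3 7 1 7 5 2 2 9 8 9
Double every second digit counting from the check-digit position (so the 1st, 3rd, 5th, ... of the partial from the right).
  doubled (with −9 where >9): 7 3 5 5 4 9 9 → sum 42
  kept as-is: 2 3 1 5 2 8 → sum 21
Total = 42 + 21 = 63.
Check digit = (10 − (63 mod 10)) mod 10 = 7.

7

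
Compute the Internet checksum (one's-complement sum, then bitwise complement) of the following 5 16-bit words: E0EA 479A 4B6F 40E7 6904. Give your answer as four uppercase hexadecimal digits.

One's-complement addition (fold any carry out of bit 15 back into bit 0):
  0xE0EA + 0x479A = 0x12884 → wrap carry → 0x2885
  0x2885 + 0x4B6F = 0x073F4
  0x73F4 + 0x40E7 = 0x0B4DB
  0xB4DB + 0x6904 = 0x11DDF → wrap carry → 0x1DE0
One's-complement sum = 0x1DE0.
Checksum = ~0x1DE0 & 0xFFFF = 0xE21F.

E21F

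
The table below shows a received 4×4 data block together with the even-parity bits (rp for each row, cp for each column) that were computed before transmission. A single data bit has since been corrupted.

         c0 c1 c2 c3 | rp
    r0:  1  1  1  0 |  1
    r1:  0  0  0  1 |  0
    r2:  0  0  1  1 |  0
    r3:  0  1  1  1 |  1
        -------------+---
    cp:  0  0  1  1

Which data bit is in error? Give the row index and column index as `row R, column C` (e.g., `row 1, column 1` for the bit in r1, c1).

Recompute each row's even parity and compare to rp:
  r0: data parity 1, sent rp 1 → ok
  r1: data parity 1, sent rp 0 → mismatch
  r2: data parity 0, sent rp 0 → ok
  r3: data parity 1, sent rp 1 → ok
Recompute each column's even parity and compare to cp:
  c0: data parity 1, sent cp 0 → mismatch
  c1: data parity 0, sent cp 0 → ok
  c2: data parity 1, sent cp 1 → ok
  c3: data parity 1, sent cp 1 → ok
Exactly one row (r1) and one column (c0) fail → the flipped bit is at their intersection.

row 1, column 0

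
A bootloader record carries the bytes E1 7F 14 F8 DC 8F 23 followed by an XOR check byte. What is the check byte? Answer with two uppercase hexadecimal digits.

02

XOR the bytes together:
  start with 0xE1
  0xE1 ⊕ 0x7F = 0x9E
  0x9E ⊕ 0x14 = 0x8A
  0x8A ⊕ 0xF8 = 0x72
  0x72 ⊕ 0xDC = 0xAE
  0xAE ⊕ 0x8F = 0x21
  0x21 ⊕ 0x23 = 0x02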